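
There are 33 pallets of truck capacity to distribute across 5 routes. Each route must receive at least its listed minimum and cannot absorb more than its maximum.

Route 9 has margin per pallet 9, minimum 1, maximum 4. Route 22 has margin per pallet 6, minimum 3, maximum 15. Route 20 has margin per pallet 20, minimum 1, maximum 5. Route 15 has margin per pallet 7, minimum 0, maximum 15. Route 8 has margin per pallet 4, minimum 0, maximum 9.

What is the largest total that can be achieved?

295

Meeting every minimum uses 1+3+1+0+0 = 5 pallets, leaving 28.
Highest margin per pallet first: Route 20 20 > Route 9 9 > Route 15 7 > Route 22 6 > Route 8 4.
Give Route 20 4 more to hit its cap of 5 — 24 left.
Route 9: +3 to 4 (cap) — 21 left.
Route 15 takes 15 more to reach its cap of 15 — 6 left.
Only 6 left; Route 22 takes them to reach 9.
Total = 9×4 + 6×9 + 20×5 + 7×15 = 295.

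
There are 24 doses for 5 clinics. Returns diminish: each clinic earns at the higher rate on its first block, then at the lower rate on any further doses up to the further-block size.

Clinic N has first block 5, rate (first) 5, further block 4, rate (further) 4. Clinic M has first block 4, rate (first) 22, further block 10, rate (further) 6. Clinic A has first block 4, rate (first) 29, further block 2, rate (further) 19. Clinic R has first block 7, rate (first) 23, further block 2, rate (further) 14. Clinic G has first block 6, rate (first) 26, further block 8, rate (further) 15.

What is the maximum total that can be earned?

Rank every tier by rate: Clinic A/T1 29 > Clinic G/T1 26 > Clinic R/T1 23 > Clinic M/T1 22 > Clinic A/T2 19 > Clinic G/T2 15 > Clinic R/T2 14 > Clinic M/T2 6 > Clinic N/T1 5 > Clinic N/T2 4.
Clinic A/T1 (29): +4 → 20 left.
Clinic G/T1 (26): +6 → 14 left.
Clinic R T1 at 23: fill all 7 → 7 left.
Clinic M/T1 (22): +4 → 3 left.
Clinic A/T2 (19): +2 → 1 left.
1 remain; put them into Clinic G T2 at 15.
Total = 29×4 + 26×6 + 23×7 + 22×4 + 19×2 + 15×1 = 574.

574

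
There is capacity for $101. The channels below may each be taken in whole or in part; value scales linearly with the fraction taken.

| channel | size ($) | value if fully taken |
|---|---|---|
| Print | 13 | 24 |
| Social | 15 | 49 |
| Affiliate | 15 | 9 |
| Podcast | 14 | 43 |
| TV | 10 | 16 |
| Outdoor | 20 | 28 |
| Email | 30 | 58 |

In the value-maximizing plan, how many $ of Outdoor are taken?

Best value per unit of size first: Social 49/15≈3.27, Podcast 43/14≈3.07, Email 58/30≈1.93, Print 24/13≈1.85, TV 16/10≈1.6, Outdoor 28/20≈1.4, Affiliate 9/15≈0.6.
All 15 $ of Social fit (value 49) ; 86 remain.
All 14 $ of Podcast fit (value 43) ; 72 remain.
Take all of Email (30 $, value 58) ; 42 $ left.
Take all of Print (13 $, value 24) ; 29 $ left.
TV: take in full, 10 $ for value 16 ; 19 left.
Only 19 $ remain; take 19/20 of Outdoor for value 28×19/20 = 26.6.

19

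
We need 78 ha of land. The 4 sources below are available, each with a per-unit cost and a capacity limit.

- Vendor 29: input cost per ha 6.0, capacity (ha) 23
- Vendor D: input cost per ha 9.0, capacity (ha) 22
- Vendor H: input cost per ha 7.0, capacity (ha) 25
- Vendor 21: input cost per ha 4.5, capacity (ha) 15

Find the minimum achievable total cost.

515.5

Fill from the cheapest source first.
Take 15 from Vendor 21 at 4.5 → need 63 more.
Vendor 29 at 6.0: take all 23 ha → 40 still needed.
Vendor H at 7.0: take all 25 ha → 15 still needed.
Vendor D (9.0): take the remaining 15 → done.
Cost = 15×4.5 + 23×6.0 + 25×7.0 + 15×9.0 = 515.5.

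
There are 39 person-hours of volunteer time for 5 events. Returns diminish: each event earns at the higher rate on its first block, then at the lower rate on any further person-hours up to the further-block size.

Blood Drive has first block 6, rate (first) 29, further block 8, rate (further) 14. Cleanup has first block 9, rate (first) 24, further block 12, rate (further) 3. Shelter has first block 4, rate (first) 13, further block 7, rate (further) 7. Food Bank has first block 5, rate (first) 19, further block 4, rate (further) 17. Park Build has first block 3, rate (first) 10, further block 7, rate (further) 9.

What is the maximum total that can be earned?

Order all 10 blocks by rate: Blood Drive/T1 29 > Cleanup/T1 24 > Food Bank/T1 19 > Food Bank/T2 17 > Blood Drive/T2 14 > Shelter/T1 13 > Park Build/T1 10 > Park Build/T2 9 > Shelter/T2 7 > Cleanup/T2 3.
Fill Blood Drive T1 block (6 at 29) → 33 left.
Fill Cleanup T1 block (9 at 24) → 24 left.
Fill Food Bank T1 block (5 at 19) → 19 left.
Food Bank T2 at 17: fill all 4 → 15 left.
Blood Drive/T2 (14): +8 → 7 left.
Shelter T1 at 13: fill all 4 → 3 left.
Park Build T1 at 10: fill all 3 → 0 left.
Total = 29×6 + 24×9 + 19×5 + 17×4 + 14×8 + 13×4 + 10×3 = 747.

747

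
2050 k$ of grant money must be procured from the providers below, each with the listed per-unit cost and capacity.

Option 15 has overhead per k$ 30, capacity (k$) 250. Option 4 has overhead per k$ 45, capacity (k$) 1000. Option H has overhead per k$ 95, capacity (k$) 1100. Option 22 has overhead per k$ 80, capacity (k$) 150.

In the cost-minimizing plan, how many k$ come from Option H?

650

Cheapest first:
Take 250 from Option 15 at 30 ; need 1800 more.
Option 4 at 45: take all 1000 k$ ; 800 still needed.
Option 22 (80): use full 150 ; 650 k$ to go.
Option H at 95: take 650 of its 1100 ; requirement met.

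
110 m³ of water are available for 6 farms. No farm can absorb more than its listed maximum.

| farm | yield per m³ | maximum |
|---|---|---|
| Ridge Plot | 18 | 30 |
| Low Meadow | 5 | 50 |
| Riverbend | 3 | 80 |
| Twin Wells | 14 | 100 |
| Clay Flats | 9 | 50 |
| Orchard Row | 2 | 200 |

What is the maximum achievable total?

1660

Rank by yield per m³: Ridge Plot 18 > Twin Wells 14 > Clay Flats 9 > Low Meadow 5 > Riverbend 3 > Orchard Row 2.
Ridge Plot: +30 to 30 (cap) → 80 left.
Twin Wells: +80 (room for 100) → 80. Pool exhausted.
Total = 18×30 + 14×80 = 1660.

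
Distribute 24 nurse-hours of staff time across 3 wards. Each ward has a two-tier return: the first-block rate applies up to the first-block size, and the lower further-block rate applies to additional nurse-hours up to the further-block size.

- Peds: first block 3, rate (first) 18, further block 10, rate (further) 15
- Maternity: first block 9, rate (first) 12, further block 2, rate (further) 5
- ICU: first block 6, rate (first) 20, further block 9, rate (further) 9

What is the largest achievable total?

Order all 6 blocks by rate: ICU/tier1 20 > Peds/tier1 18 > Peds/tier2 15 > Maternity/tier1 12 > ICU/tier2 9 > Maternity/tier2 5.
ICU/tier1 (20): +6 → 18 left.
Fill Peds tier1 block (3 at 18) → 15 left.
Fill Peds tier2 block (10 at 15) → 5 left.
5 remain; put them into Maternity tier1 at 12.
Total = 20×6 + 18×3 + 15×10 + 12×5 = 384.

384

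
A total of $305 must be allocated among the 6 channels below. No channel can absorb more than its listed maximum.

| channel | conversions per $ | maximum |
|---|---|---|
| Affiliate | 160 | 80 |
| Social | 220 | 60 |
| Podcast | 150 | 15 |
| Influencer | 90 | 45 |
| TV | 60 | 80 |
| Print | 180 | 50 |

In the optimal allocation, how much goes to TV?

Order the channels by conversions per $: Social 220 > Print 180 > Affiliate 160 > Podcast 150 > Influencer 90 > TV 60.
Social: +60 to 60 (cap) — 245 left.
Print takes 50 to reach its cap of 50 — 195 left.
Affiliate takes 80 to reach its cap of 80 — 115 left.
Give Podcast 15 to hit its cap of 15 — 100 left.
Give Influencer 45 to hit its cap of 45 — 55 left.
TV has room for 80 but only 55 remain, so it gets 55.

55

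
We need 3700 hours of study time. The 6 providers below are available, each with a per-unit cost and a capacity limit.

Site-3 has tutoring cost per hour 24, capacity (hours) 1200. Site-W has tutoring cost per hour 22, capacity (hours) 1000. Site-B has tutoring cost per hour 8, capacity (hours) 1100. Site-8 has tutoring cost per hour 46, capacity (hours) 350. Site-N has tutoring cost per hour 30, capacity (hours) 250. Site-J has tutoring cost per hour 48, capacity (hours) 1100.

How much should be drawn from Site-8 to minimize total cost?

Fill from the cheapest provider first.
Site-B at 8: take all 1100 hours → 2600 still needed.
Take 1000 from Site-W at 22 → need 1600 more.
Site-3 (24): use full 1200 → 400 hours to go.
Take 250 from Site-N at 30 → need 150 more.
Site-8 at 46: take 150 of its 350 → requirement met.
Site-J: unused.

150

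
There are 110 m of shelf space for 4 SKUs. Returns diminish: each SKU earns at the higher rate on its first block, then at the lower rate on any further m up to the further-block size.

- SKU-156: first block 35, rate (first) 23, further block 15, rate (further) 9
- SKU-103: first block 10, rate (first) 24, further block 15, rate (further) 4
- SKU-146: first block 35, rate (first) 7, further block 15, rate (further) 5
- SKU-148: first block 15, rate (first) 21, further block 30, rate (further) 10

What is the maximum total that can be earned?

Order all 8 blocks by rate: SKU-103/T1 24 > SKU-156/T1 23 > SKU-148/T1 21 > SKU-148/T2 10 > SKU-156/T2 9 > SKU-146/T1 7 > SKU-146/T2 5 > SKU-103/T2 4.
Fill SKU-103 T1 block (10 at 24) — 100 left.
Fill SKU-156 T1 block (35 at 23) — 65 left.
SKU-148/T1 (21): +15 — 50 left.
SKU-148 T2 at 10: fill all 30 — 20 left.
Fill SKU-156 T2 block (15 at 9) — 5 left.
SKU-146 T1 at 7: only 5 left, fill 5.
Total = 24×10 + 23×35 + 21×15 + 10×30 + 9×15 + 7×5 = 1830.

1830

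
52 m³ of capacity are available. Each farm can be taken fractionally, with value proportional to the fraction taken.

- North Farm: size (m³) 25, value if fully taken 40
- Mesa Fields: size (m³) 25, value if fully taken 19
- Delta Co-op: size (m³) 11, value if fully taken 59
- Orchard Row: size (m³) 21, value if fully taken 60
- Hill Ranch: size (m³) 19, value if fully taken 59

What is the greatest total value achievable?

Rank by value-to-size ratio: Delta Co-op 59/11≈5.36, Hill Ranch 59/19≈3.11, Orchard Row 60/21≈2.86, North Farm 40/25≈1.6, Mesa Fields 19/25≈0.76.
Take all of Delta Co-op (11 m³, value 59) — 41 m³ left.
Take all of Hill Ranch (19 m³, value 59) — 22 m³ left.
Orchard Row: take in full, 21 m³ for value 60 — 1 left.
Fill the last 1 m³ with part of North Farm: 1/25 of it earns 1.6.
Total value = 179.6.

179.6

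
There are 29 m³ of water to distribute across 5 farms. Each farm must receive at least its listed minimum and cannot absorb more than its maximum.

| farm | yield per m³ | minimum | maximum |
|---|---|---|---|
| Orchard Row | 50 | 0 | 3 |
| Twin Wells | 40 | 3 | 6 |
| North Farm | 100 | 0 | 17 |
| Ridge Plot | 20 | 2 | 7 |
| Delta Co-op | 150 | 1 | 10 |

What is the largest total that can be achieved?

Meeting every minimum uses 0+3+0+2+1 = 6 m³, leaving 23.
Rank by yield per m³: Delta Co-op 150 > North Farm 100 > Orchard Row 50 > Twin Wells 40 > Ridge Plot 20.
Delta Co-op takes 9 more to reach its cap of 10 — 14 left.
North Farm has room for 17 more but only 14 remain, so it gets 14.
Total = 40×3 + 100×14 + 20×2 + 150×10 = 3060.

3060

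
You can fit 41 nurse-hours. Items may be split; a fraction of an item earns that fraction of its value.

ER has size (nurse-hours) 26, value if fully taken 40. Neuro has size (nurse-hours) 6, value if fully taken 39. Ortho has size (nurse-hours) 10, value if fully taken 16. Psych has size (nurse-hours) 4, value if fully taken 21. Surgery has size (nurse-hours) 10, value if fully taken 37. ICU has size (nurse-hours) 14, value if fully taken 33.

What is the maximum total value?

Rank by value-to-size ratio: Neuro 39/6≈6.5, Psych 21/4≈5.25, Surgery 37/10≈3.7, ICU 33/14≈2.36, Ortho 16/10≈1.6, ER 40/26≈1.54.
Neuro: take in full, 6 nurse-hours for value 39 ; 35 left.
Take all of Psych (4 nurse-hours, value 21) ; 31 nurse-hours left.
Take all of Surgery (10 nurse-hours, value 37) ; 21 nurse-hours left.
All 14 nurse-hours of ICU fit (value 33) ; 7 remain.
Fill the last 7 nurse-hours with part of Ortho: 7/10 of it earns 11.2.
Total value = 141.2.

141.2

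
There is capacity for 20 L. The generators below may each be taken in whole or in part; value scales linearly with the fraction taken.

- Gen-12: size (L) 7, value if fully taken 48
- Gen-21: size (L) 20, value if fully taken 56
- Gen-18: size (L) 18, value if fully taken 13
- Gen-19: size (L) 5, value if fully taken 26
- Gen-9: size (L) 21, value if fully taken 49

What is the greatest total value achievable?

96.4

Sort by value density: Gen-12 48/7≈6.86, Gen-19 26/5≈5.2, Gen-21 56/20≈2.8, Gen-9 49/21≈2.33, Gen-18 13/18≈0.722.
Gen-12: take in full, 7 L for value 48 → 13 left.
All 5 L of Gen-19 fit (value 26) → 8 remain.
8 L left: a 8/20 share of Gen-21 gives 56×8/20 = 22.4.
Total value = 96.4.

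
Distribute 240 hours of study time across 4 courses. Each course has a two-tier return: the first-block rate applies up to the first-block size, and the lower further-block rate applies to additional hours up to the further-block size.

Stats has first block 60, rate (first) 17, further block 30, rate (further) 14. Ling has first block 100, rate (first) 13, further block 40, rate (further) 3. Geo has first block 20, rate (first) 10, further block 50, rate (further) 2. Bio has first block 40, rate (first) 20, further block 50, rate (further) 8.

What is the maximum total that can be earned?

3640

Order all 8 blocks by rate: Bio/first 20 > Stats/first 17 > Stats/second 14 > Ling/first 13 > Geo/first 10 > Bio/second 8 > Ling/second 3 > Geo/second 2.
Bio first at 20: fill all 40 ; 200 left.
Fill Stats first block (60 at 17) ; 140 left.
Stats second at 14: fill all 30 ; 110 left.
Ling first at 13: fill all 100 ; 10 left.
Geo/first: +10 of 20 at 10; pool empty.
Total = 20×40 + 17×60 + 14×30 + 13×100 + 10×10 = 3640.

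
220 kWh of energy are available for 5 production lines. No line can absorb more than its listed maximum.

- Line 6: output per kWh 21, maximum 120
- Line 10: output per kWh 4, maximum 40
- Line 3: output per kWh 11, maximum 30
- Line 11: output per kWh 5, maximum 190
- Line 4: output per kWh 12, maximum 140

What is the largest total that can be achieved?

3720

Highest output per kWh first: Line 6 21 > Line 4 12 > Line 3 11 > Line 11 5 > Line 10 4.
Line 6: +120 to 120 (cap) ; 100 left.
Only 100 left; Line 4 takes them to reach 100.
Total = 21×120 + 12×100 = 3720.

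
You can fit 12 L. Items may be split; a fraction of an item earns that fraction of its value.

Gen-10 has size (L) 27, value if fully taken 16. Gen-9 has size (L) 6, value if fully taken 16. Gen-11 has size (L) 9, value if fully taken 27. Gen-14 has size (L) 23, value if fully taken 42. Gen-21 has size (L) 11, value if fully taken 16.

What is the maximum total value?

Rank by value-to-size ratio: Gen-11 27/9≈3, Gen-9 16/6≈2.67, Gen-14 42/23≈1.83, Gen-21 16/11≈1.45, Gen-10 16/27≈0.593.
Take all of Gen-11 (9 L, value 27) ; 3 L left.
3 L left: a 3/6 share of Gen-9 gives 16×3/6 = 8.
Total value = 35.

35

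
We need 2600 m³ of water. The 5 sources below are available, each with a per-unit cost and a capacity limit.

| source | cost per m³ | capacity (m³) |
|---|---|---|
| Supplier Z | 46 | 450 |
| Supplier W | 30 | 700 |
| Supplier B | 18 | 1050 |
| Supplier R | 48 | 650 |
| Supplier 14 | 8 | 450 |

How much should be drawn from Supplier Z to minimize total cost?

Cheapest first:
Take 450 from Supplier 14 at 8 — need 2150 more.
Take 1050 from Supplier B at 18 — need 1100 more.
Supplier W (30): use full 700 — 400 m³ to go.
Supplier Z at 46: take 400 of its 450 — requirement met.
Supplier R: unused.

400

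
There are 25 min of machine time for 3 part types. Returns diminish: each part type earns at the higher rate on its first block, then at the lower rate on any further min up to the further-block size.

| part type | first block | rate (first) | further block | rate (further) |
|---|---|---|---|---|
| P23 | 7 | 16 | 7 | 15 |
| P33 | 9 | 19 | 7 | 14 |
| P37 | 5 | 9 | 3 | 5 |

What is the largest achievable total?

Rank every tier by rate: P33/first 19 > P23/first 16 > P23/second 15 > P33/second 14 > P37/first 9 > P37/second 5.
P33 first at 19: fill all 9 ; 16 left.
Fill P23 first block (7 at 16) ; 9 left.
Fill P23 second block (7 at 15) ; 2 left.
P33/second: +2 of 7 at 14; pool empty.
Total = 19×9 + 16×7 + 15×7 + 14×2 = 416.

416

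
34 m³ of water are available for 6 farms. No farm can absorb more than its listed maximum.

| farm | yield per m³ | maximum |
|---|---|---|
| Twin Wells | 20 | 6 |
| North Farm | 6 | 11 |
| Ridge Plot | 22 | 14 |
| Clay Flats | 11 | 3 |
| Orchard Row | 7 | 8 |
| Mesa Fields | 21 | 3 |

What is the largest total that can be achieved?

580

Rank by yield per m³: Ridge Plot 22 > Mesa Fields 21 > Twin Wells 20 > Clay Flats 11 > Orchard Row 7 > North Farm 6.
Ridge Plot: +14 to 14 (cap) → 20 left.
Mesa Fields takes 3 to reach its cap of 3 → 17 left.
Twin Wells takes 6 to reach its cap of 6 → 11 left.
Clay Flats takes 3 to reach its cap of 3 → 8 left.
Give Orchard Row 8 to hit its cap of 8 → 0 left.
Total = 20×6 + 22×14 + 11×3 + 7×8 + 21×3 = 580.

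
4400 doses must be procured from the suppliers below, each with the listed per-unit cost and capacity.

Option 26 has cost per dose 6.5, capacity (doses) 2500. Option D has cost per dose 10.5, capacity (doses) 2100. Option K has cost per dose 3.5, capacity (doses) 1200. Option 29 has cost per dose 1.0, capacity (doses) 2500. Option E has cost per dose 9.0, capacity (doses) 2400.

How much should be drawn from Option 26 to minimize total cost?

700

Use suppliers in increasing cost order.
Option 29 at 1.0: take all 2500 doses → 1900 still needed.
Option K at 3.5: take all 1200 doses → 700 still needed.
Take 700 from Option 26 at 6.5 to finish.
Option E, Option D: unused.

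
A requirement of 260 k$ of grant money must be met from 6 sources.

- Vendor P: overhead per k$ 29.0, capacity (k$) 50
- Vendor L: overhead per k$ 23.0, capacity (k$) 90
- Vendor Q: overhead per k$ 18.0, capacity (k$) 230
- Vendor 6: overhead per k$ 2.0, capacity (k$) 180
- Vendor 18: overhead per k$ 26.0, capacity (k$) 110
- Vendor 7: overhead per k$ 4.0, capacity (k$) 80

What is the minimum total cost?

Use sources in increasing cost order.
Take 180 from Vendor 6 at 2.0 ; need 80 more.
Vendor 7 (4.0): use full 80 ; 0 k$ to go.
Vendor Q, Vendor L, Vendor 18, Vendor P: unused.
Cost = 180×2.0 + 80×4.0 = 680.

680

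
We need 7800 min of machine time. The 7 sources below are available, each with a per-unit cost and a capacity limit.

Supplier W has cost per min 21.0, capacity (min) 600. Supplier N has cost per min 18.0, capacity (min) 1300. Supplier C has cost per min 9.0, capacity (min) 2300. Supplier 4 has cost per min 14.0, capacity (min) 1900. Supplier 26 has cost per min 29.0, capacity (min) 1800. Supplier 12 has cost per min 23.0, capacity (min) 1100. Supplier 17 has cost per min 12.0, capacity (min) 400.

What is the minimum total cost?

Cheapest first:
Supplier C at 9.0: take all 2300 min → 5500 still needed.
Supplier 17 at 12.0: take all 400 min → 5100 still needed.
Supplier 4 (14.0): use full 1900 → 3200 min to go.
Take 1300 from Supplier N at 18.0 → need 1900 more.
Take 600 from Supplier W at 21.0 → need 1300 more.
Supplier 12 at 23.0: take all 1100 min → 200 still needed.
Supplier 26 at 29.0: take 200 of its 1800 → requirement met.
Cost = 2300×9.0 + 400×12.0 + 1900×14.0 + 1300×18.0 + 600×21.0 + 1100×23.0 + 200×29.0 = 119200.

119200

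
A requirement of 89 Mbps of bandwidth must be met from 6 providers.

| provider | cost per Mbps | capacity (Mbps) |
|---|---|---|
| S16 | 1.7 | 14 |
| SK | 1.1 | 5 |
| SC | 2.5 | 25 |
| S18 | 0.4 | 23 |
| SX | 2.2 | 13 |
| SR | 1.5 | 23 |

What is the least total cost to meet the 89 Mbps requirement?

Cheapest first:
Take 23 from S18 at 0.4 — need 66 more.
SK at 1.1: take all 5 Mbps — 61 still needed.
SR at 1.5: take all 23 Mbps — 38 still needed.
S16 at 1.7: take all 14 Mbps — 24 still needed.
SX (2.2): use full 13 — 11 Mbps to go.
SC at 2.5: take 11 of its 25 — requirement met.
Cost = 23×0.4 + 5×1.1 + 23×1.5 + 14×1.7 + 13×2.2 + 11×2.5 = 129.1.

129.1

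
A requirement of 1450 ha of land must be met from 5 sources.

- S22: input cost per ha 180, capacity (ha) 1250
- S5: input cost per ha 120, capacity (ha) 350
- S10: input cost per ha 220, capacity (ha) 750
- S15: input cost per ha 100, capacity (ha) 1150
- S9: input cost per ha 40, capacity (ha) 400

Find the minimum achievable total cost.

121000

Cheapest first:
S9 (40): use full 400 — 1050 ha to go.
S15 (100): take the remaining 1050 — done.
S5, S22, S10: unused.
Cost = 400×40 + 1050×100 = 121000.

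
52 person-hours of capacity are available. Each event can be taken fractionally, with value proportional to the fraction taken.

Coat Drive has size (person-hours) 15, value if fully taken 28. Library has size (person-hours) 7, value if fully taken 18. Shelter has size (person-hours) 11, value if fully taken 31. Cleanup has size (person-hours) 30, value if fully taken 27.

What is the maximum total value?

Best value per unit of size first: Shelter 31/11≈2.82, Library 18/7≈2.57, Coat Drive 28/15≈1.87, Cleanup 27/30≈0.9.
All 11 person-hours of Shelter fit (value 31) → 41 remain.
Take all of Library (7 person-hours, value 18) → 34 person-hours left.
Take all of Coat Drive (15 person-hours, value 28) → 19 person-hours left.
Fill the last 19 person-hours with part of Cleanup: 19/30 of it earns 17.1.
Total value = 94.1.

94.1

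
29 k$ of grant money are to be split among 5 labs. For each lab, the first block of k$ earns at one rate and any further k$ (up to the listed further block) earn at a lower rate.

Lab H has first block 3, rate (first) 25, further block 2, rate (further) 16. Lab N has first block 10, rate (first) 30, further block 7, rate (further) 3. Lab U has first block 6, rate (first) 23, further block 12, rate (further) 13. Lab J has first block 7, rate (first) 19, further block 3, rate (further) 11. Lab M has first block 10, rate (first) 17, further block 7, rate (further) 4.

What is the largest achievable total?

Order all 10 blocks by rate: Lab N/tier1 30 > Lab H/tier1 25 > Lab U/tier1 23 > Lab J/tier1 19 > Lab M/tier1 17 > Lab H/tier2 16 > Lab U/tier2 13 > Lab J/tier2 11 > Lab M/tier2 4 > Lab N/tier2 3.
Lab N/tier1 (30): +10 — 19 left.
Fill Lab H tier1 block (3 at 25) — 16 left.
Fill Lab U tier1 block (6 at 23) — 10 left.
Fill Lab J tier1 block (7 at 19) — 3 left.
Lab M/tier1: +3 of 10 at 17; pool empty.
Total = 30×10 + 25×3 + 23×6 + 19×7 + 17×3 = 697.

697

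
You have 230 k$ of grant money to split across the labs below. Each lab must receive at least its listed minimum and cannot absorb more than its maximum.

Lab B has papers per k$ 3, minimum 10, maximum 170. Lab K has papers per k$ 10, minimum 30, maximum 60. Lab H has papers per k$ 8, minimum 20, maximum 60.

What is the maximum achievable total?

1410

Meeting every minimum uses 10+30+20 = 60 k$, leaving 170.
Rank by papers per k$: Lab K 10 > Lab H 8 > Lab B 3.
Lab K: +30 to 60 (cap) ; 140 left.
Give Lab H 40 more to hit its cap of 60 ; 100 left.
Lab B has room for 160 more but only 100 remain, so it gets 110.
Total = 3×110 + 10×60 + 8×60 = 1410.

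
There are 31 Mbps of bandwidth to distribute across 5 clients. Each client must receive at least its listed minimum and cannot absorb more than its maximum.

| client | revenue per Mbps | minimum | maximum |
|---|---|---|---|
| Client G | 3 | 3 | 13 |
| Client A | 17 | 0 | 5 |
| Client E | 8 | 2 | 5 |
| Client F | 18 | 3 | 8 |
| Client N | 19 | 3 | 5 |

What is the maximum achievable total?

388

Meeting every minimum uses 3+0+2+3+3 = 11 Mbps, leaving 20.
Rank by revenue per Mbps: Client N 19 > Client F 18 > Client A 17 > Client E 8 > Client G 3.
Client N takes 2 more to reach its cap of 5 ; 18 left.
Client F takes 5 more to reach its cap of 8 ; 13 left.
Give Client A 5 more to hit its cap of 5 ; 8 left.
Give Client E 3 more to hit its cap of 5 ; 5 left.
Only 5 left; Client G takes them to reach 8.
Total = 3×8 + 17×5 + 8×5 + 18×8 + 19×5 = 388.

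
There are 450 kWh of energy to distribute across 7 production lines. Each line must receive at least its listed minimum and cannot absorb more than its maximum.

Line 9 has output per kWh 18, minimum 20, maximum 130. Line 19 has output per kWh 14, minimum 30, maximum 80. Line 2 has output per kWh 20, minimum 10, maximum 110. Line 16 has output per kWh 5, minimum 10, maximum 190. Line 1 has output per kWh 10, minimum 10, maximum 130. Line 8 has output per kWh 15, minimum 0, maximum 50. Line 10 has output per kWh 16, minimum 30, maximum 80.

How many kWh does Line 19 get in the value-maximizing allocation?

Meeting every minimum uses 20+30+10+10+10+0+30 = 110 kWh, leaving 340.
Rank by output per kWh: Line 2 20 > Line 9 18 > Line 10 16 > Line 8 15 > Line 19 14 > Line 1 10 > Line 16 5.
Line 2: +100 to 110 (cap) ; 240 left.
Line 9 takes 110 more to reach its cap of 130 ; 130 left.
Line 10: +50 to 80 (cap) ; 80 left.
Line 8: +50 to 50 (cap) ; 30 left.
Line 19 has room for 50 more but only 30 remain, so it gets 60.

60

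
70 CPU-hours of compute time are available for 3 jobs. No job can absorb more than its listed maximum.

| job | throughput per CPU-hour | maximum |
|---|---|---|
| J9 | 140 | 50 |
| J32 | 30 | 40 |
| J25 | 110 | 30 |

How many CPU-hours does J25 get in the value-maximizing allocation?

20

Rank by throughput per CPU-hour: J9 140 > J25 110 > J32 30.
J9: +50 to 50 (cap) ; 20 left.
J25: +20 (room for 30) → 20. Pool exhausted.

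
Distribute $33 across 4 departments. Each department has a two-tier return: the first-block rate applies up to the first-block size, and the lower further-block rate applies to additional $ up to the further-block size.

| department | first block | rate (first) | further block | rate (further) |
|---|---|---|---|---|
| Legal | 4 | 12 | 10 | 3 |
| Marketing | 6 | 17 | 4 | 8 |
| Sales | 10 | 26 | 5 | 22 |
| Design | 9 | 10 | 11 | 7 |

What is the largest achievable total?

Rank every tier by rate: Sales/first 26 > Sales/second 22 > Marketing/first 17 > Legal/first 12 > Design/first 10 > Marketing/second 8 > Design/second 7 > Legal/second 3.
Fill Sales first block (10 at 26) → 23 left.
Sales second at 22: fill all 5 → 18 left.
Fill Marketing first block (6 at 17) → 12 left.
Legal first at 12: fill all 4 → 8 left.
8 remain; put them into Design first at 10.
Total = 26×10 + 22×5 + 17×6 + 12×4 + 10×8 = 600.

600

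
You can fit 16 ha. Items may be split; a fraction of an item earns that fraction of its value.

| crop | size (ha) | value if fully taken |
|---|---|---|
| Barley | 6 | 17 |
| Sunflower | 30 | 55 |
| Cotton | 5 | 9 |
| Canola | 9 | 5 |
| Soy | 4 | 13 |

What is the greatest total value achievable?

41

Best value per unit of size first: Soy 13/4≈3.25, Barley 17/6≈2.83, Sunflower 55/30≈1.83, Cotton 9/5≈1.8, Canola 5/9≈0.556.
Take all of Soy (4 ha, value 13) → 12 ha left.
All 6 ha of Barley fit (value 17) → 6 remain.
Only 6 ha remain; take 6/30 of Sunflower for value 55×6/30 = 11.
Total value = 41.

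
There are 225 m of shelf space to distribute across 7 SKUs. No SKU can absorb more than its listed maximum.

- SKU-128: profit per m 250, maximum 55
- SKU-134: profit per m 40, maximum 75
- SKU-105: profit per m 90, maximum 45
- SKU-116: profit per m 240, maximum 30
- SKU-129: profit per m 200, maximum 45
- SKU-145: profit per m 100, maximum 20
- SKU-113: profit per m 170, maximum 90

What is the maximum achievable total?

Order the SKUs by profit per m: SKU-128 250 > SKU-116 240 > SKU-129 200 > SKU-113 170 > SKU-145 100 > SKU-105 90 > SKU-134 40.
SKU-128 takes 55 to reach its cap of 55 → 170 left.
Give SKU-116 30 to hit its cap of 30 → 140 left.
Give SKU-129 45 to hit its cap of 45 → 95 left.
SKU-113 takes 90 to reach its cap of 90 → 5 left.
SKU-145 has room for 20 but only 5 remain, so it gets 5.
Total = 250×55 + 240×30 + 200×45 + 100×5 + 170×90 = 45750.

45750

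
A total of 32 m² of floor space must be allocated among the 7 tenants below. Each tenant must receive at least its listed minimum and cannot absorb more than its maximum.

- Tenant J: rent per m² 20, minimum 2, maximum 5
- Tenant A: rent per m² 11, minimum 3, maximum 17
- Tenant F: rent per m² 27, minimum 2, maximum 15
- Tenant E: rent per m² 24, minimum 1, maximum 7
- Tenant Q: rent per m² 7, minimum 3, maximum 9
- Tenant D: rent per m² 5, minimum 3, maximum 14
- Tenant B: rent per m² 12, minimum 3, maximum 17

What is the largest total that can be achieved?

622

Meeting every minimum uses 2+3+2+1+3+3+3 = 17 m², leaving 15.
Rank by rent per m²: Tenant F 27 > Tenant E 24 > Tenant J 20 > Tenant B 12 > Tenant A 11 > Tenant Q 7 > Tenant D 5.
Give Tenant F 13 more to hit its cap of 15 → 2 left.
Tenant E has room for 6 more but only 2 remain, so it gets 3.
Total = 20×2 + 11×3 + 27×15 + 24×3 + 7×3 + 5×3 + 12×3 = 622.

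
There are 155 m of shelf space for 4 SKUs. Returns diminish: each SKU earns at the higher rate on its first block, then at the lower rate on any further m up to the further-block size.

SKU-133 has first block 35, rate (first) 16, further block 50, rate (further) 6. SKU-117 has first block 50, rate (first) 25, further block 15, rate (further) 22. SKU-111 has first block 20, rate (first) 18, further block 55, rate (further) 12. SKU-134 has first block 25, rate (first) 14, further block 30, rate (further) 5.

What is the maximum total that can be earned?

Order all 8 blocks by rate: SKU-117/T1 25 > SKU-117/T2 22 > SKU-111/T1 18 > SKU-133/T1 16 > SKU-134/T1 14 > SKU-111/T2 12 > SKU-133/T2 6 > SKU-134/T2 5.
Fill SKU-117 T1 block (50 at 25) → 105 left.
Fill SKU-117 T2 block (15 at 22) → 90 left.
SKU-111 T1 at 18: fill all 20 → 70 left.
SKU-133/T1 (16): +35 → 35 left.
Fill SKU-134 T1 block (25 at 14) → 10 left.
SKU-111 T2 at 12: only 10 left, fill 10.
Total = 25×50 + 22×15 + 18×20 + 16×35 + 14×25 + 12×10 = 2970.

2970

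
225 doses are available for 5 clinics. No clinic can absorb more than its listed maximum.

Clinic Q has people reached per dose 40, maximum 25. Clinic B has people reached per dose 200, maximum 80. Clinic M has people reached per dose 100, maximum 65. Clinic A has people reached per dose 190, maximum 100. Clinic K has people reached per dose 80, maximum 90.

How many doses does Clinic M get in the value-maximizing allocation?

45

Rank by people reached per dose: Clinic B 200 > Clinic A 190 > Clinic M 100 > Clinic K 80 > Clinic Q 40.
Clinic B: +80 to 80 (cap) ; 145 left.
Give Clinic A 100 to hit its cap of 100 ; 45 left.
Only 45 left; Clinic M takes them to reach 45.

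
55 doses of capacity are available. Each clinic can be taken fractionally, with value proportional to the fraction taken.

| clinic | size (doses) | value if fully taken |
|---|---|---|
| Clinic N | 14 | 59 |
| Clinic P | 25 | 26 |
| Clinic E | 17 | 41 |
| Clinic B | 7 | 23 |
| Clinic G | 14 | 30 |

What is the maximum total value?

156.12

Sort by value density: Clinic N 59/14≈4.21, Clinic B 23/7≈3.29, Clinic E 41/17≈2.41, Clinic G 30/14≈2.14, Clinic P 26/25≈1.04.
Clinic N: take in full, 14 doses for value 59 → 41 left.
All 7 doses of Clinic B fit (value 23) → 34 remain.
All 17 doses of Clinic E fit (value 41) → 17 remain.
Clinic G: take in full, 14 doses for value 30 → 3 left.
3 doses left: a 3/25 share of Clinic P gives 26×3/25 = 3.12.
Total value = 156.12.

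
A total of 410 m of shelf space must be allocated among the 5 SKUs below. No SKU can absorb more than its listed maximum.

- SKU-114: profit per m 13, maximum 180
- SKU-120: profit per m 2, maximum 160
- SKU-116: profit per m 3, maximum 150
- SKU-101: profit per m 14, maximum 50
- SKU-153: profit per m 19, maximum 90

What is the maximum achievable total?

5020

Highest profit per m first: SKU-153 19 > SKU-101 14 > SKU-114 13 > SKU-116 3 > SKU-120 2.
SKU-153 takes 90 to reach its cap of 90 → 320 left.
Give SKU-101 50 to hit its cap of 50 → 270 left.
SKU-114: +180 to 180 (cap) → 90 left.
Only 90 left; SKU-116 takes them to reach 90.
Total = 13×180 + 3×90 + 14×50 + 19×90 = 5020.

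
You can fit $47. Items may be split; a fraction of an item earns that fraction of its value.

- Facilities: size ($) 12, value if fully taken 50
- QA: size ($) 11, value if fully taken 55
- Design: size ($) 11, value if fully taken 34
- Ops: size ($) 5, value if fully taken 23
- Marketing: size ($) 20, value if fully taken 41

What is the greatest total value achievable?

178.4

Best value per unit of size first: QA 55/11≈5, Ops 23/5≈4.6, Facilities 50/12≈4.17, Design 34/11≈3.09, Marketing 41/20≈2.05.
Take all of QA (11 $, value 55) ; 36 $ left.
All 5 $ of Ops fit (value 23) ; 31 remain.
All 12 $ of Facilities fit (value 50) ; 19 remain.
Take all of Design (11 $, value 34) ; 8 $ left.
Only 8 $ remain; take 8/20 of Marketing for value 41×8/20 = 16.4.
Total value = 178.4.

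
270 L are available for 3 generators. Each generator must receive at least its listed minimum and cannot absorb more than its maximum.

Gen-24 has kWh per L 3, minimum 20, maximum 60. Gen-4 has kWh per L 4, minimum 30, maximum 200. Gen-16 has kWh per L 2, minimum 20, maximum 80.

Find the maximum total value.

Meeting every minimum uses 20+30+20 = 70 L, leaving 200.
Rank by kWh per L: Gen-4 4 > Gen-24 3 > Gen-16 2.
Gen-4 takes 170 more to reach its cap of 200 — 30 left.
Only 30 left; Gen-24 takes them to reach 50.
Total = 3×50 + 4×200 + 2×20 = 990.

990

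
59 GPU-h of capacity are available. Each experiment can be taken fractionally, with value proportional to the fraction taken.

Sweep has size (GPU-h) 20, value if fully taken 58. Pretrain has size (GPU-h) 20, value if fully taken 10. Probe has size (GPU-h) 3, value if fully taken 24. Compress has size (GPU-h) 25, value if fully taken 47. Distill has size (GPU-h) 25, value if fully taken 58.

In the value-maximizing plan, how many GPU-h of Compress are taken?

11

Sort by value density: Probe 24/3≈8, Sweep 58/20≈2.9, Distill 58/25≈2.32, Compress 47/25≈1.88, Pretrain 10/20≈0.5.
Probe: take in full, 3 GPU-h for value 24 ; 56 left.
All 20 GPU-h of Sweep fit (value 58) ; 36 remain.
Take all of Distill (25 GPU-h, value 58) ; 11 GPU-h left.
Fill the last 11 GPU-h with part of Compress: 11/25 of it earns 20.68.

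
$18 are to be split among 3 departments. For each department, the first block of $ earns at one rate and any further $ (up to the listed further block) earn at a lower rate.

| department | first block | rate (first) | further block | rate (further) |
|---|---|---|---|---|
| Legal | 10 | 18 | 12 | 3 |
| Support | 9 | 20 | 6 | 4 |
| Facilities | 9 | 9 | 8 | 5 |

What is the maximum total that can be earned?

Treat each block as its own option and order by rate: Support/T1 20 > Legal/T1 18 > Facilities/T1 9 > Facilities/T2 5 > Support/T2 4 > Legal/T2 3.
Fill Support T1 block (9 at 20) → 9 left.
Legal T1 at 18: only 9 left, fill 9.
Total = 20×9 + 18×9 = 342.

342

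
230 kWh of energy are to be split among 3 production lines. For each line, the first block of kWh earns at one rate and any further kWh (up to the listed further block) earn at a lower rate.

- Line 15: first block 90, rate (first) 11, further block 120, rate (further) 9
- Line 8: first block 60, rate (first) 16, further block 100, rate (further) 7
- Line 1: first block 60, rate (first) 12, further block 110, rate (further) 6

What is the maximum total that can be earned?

Treat each block as its own option and order by rate: Line 8/first 16 > Line 1/first 12 > Line 15/first 11 > Line 15/second 9 > Line 8/second 7 > Line 1/second 6.
Fill Line 8 first block (60 at 16) — 170 left.
Fill Line 1 first block (60 at 12) — 110 left.
Line 15 first at 11: fill all 90 — 20 left.
Line 15/second: +20 of 120 at 9; pool empty.
Total = 16×60 + 12×60 + 11×90 + 9×20 = 2850.

2850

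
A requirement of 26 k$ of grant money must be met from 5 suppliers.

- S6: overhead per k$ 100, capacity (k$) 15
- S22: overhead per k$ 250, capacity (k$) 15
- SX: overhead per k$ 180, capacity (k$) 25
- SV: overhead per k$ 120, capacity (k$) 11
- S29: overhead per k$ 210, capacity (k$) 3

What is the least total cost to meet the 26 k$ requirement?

2820

Cheapest first:
S6 at 100: take all 15 k$ → 11 still needed.
Take 11 from SV at 120 → need 0 more.
SX, S29, S22: unused.
Cost = 15×100 + 11×120 = 2820.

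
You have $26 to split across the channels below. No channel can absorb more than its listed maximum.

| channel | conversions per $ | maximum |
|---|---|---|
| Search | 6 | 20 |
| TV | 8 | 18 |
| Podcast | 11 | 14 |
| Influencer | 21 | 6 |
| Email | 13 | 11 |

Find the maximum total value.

Order the channels by conversions per $: Influencer 21 > Email 13 > Podcast 11 > TV 8 > Search 6.
Influencer: +6 to 6 (cap) → 20 left.
Email takes 11 to reach its cap of 11 → 9 left.
Podcast: +9 (room for 14) → 9. Pool exhausted.
Total = 11×9 + 21×6 + 13×11 = 368.

368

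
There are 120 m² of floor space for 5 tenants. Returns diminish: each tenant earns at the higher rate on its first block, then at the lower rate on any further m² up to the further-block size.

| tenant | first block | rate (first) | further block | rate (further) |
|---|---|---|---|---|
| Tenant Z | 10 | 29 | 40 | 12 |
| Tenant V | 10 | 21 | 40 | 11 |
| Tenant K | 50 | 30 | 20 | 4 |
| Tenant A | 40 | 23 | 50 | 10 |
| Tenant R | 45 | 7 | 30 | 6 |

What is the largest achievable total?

3040

Rank every tier by rate: Tenant K/tier1 30 > Tenant Z/tier1 29 > Tenant A/tier1 23 > Tenant V/tier1 21 > Tenant Z/tier2 12 > Tenant V/tier2 11 > Tenant A/tier2 10 > Tenant R/tier1 7 > Tenant R/tier2 6 > Tenant K/tier2 4.
Tenant K tier1 at 30: fill all 50 — 70 left.
Fill Tenant Z tier1 block (10 at 29) — 60 left.
Tenant A tier1 at 23: fill all 40 — 20 left.
Tenant V/tier1 (21): +10 — 10 left.
Tenant Z/tier2: +10 of 40 at 12; pool empty.
Total = 30×50 + 29×10 + 23×40 + 21×10 + 12×10 = 3040.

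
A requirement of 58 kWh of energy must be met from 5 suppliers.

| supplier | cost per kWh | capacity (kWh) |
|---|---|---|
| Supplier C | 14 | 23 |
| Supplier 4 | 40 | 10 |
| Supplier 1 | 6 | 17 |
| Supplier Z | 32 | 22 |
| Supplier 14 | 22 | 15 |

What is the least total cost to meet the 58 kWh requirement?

850

Fill from the cheapest supplier first.
Supplier 1 (6): use full 17 ; 41 kWh to go.
Take 23 from Supplier C at 14 ; need 18 more.
Supplier 14 at 22: take all 15 kWh ; 3 still needed.
Supplier Z (32): take the remaining 3 ; done.
Supplier 4: unused.
Cost = 17×6 + 23×14 + 15×22 + 3×32 = 850.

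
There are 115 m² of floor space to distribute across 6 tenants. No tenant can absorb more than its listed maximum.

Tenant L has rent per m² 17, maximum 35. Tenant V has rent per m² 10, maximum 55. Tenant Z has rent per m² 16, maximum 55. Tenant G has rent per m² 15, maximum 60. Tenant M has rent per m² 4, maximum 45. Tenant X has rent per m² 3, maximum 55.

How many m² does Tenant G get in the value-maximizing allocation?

Order the tenants by rent per m²: Tenant L 17 > Tenant Z 16 > Tenant G 15 > Tenant V 10 > Tenant M 4 > Tenant X 3.
Tenant L takes 35 to reach its cap of 35 — 80 left.
Give Tenant Z 55 to hit its cap of 55 — 25 left.
Tenant G: +25 (room for 60) → 25. Pool exhausted.

25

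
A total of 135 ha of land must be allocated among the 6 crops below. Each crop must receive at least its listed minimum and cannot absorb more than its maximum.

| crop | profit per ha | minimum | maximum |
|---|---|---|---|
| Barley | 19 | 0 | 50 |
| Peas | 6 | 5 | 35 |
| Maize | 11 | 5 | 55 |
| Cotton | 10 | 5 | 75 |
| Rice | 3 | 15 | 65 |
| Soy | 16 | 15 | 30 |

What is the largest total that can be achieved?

Meeting every minimum uses 0+5+5+5+15+15 = 45 ha, leaving 90.
Order the crops by profit per ha: Barley 19 > Soy 16 > Maize 11 > Cotton 10 > Peas 6 > Rice 3.
Give Barley 50 more to hit its cap of 50 ; 40 left.
Soy: +15 to 30 (cap) ; 25 left.
Maize has room for 50 more but only 25 remain, so it gets 30.
Total = 19×50 + 6×5 + 11×30 + 10×5 + 3×15 + 16×30 = 1885.

1885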